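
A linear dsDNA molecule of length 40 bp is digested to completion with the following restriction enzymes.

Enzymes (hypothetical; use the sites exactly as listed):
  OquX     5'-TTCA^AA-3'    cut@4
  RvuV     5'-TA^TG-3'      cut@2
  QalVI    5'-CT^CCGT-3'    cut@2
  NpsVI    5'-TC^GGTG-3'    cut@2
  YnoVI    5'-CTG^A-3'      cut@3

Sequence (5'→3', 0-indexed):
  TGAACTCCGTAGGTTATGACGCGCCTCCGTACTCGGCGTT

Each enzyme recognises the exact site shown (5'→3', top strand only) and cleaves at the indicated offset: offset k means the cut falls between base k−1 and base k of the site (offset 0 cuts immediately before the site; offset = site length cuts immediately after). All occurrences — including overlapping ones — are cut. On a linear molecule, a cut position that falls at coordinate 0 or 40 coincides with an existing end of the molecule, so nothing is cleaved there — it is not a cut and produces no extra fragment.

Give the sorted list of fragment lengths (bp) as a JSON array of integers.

Site scan:
  OquX (TTCAAA, off=4): no sites
  RvuV (TATG, off=2): starts [14] → cuts [16]
  QalVI (CTCCGT, off=2): starts [4, 24] → cuts [6, 26]
  NpsVI (TCGGTG, off=2): no sites
  YnoVI (CTGA, off=3): no sites

Pooled cuts: [6, 16, 26]

Fragments:
  [0,6): 6 bp
  [6,16): 10 bp
  [16,26): 10 bp
  [26,40): 14 bp

[6,10,10,14]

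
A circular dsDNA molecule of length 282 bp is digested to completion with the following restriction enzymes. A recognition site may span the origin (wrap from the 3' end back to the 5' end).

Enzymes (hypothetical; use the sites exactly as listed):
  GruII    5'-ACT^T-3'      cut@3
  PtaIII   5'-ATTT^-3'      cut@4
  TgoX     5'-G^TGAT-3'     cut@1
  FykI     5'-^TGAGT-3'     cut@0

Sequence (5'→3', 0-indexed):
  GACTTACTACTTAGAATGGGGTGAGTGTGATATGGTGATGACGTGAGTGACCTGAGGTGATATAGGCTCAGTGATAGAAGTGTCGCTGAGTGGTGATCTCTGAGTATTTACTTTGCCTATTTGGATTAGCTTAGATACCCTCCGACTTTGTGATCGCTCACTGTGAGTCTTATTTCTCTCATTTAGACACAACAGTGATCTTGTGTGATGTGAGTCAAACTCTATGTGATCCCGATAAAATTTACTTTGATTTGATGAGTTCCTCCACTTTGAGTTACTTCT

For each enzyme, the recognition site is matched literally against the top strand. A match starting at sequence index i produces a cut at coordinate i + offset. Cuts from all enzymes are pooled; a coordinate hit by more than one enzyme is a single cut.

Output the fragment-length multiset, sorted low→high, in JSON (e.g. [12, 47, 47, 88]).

[1,2,3,3,3,5,6,7,7,7,7,7,8,8,9,9,9,10,10,10,11,12,13,14,14,14,15,16,17,25]

Scan for sites:
  GruII (ACTT, off=3): starts [1, 8, 109, 144, 243, 266, 276] → cuts [4, 11, 112, 147, 246, 269, 279]
  PtaIII (ATTT, off=4): starts [105, 118, 171, 180, 239, 249] → cuts [109, 122, 175, 184, 243, 253]
  TgoX (GTGAT, off=1): starts [26, 34, 56, 70, 92, 149, 194, 204, 225] → cuts [27, 35, 57, 71, 93, 150, 195, 205, 226]
  FykI (TGAGT, off=0): starts [21, 43, 86, 100, 163, 210, 255, 270] → cuts [21, 43, 86, 100, 163, 210, 255, 270]

Pooled cuts: [4, 11, 21, 27, 35, 43, 57, 71, 86, 93, 100, 109, 112, 122, 147, 150, 163, 175, 184, 195, 205, 210, 226, 243, 246, 253, 255, 269, 270, 279]

Fragments:
  4→11: 7 bp
  11→21: 10 bp
  21→27: 6 bp
  27→35: 8 bp
  35→43: 8 bp
  43→57: 14 bp
  57→71: 14 bp
  71→86: 15 bp
  86→93: 7 bp
  93→100: 7 bp
  100→109: 9 bp
  109→112: 3 bp
  112→122: 10 bp
  122→147: 25 bp
  147→150: 3 bp
  150→163: 13 bp
  163→175: 12 bp
  175→184: 9 bp
  184→195: 11 bp
  195→205: 10 bp
  205→210: 5 bp
  210→226: 16 bp
  226→243: 17 bp
  243→246: 3 bp
  246→253: 7 bp
  253→255: 2 bp
  255→269: 14 bp
  269→270: 1 bp
  270→279: 9 bp
  279→4 (wrap): 282-279+4 = 7 bp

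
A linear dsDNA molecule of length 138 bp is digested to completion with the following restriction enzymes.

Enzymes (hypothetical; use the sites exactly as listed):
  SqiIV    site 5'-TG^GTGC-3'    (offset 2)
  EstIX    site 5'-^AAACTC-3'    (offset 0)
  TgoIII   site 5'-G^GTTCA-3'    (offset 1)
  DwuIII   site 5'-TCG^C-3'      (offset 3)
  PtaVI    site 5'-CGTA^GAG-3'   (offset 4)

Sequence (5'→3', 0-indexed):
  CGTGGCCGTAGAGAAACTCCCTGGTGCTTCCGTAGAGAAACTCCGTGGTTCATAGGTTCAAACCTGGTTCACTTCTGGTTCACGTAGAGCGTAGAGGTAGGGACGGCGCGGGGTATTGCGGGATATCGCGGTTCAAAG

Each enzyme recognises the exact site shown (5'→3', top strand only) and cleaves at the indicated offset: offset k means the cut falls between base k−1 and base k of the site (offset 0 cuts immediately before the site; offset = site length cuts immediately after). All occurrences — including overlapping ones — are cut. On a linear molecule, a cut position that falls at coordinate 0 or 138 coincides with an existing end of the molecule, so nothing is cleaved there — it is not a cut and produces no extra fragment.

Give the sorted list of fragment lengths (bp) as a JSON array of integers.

Per-enzyme occurrences:
  SqiIV (TGGTGC, off=2): starts [21] → cuts [23]
  EstIX (AAACTC, off=0): starts [13, 37] → cuts [13, 37]
  TgoIII (GGTTCA, off=1): starts [46, 54, 65, 76, 129] → cuts [47, 55, 66, 77, 130]
  DwuIII (TCGC, off=3): starts [125] → cuts [128]
  PtaVI (CGTAGAG, off=4): starts [6, 30, 82, 89] → cuts [10, 34, 86, 93]

Pooled cuts: [10, 13, 23, 34, 37, 47, 55, 66, 77, 86, 93, 128, 130]

Fragment lengths:
  [0,10): 10 bp
  [10,13): 3 bp
  [13,23): 10 bp
  [23,34): 11 bp
  [34,37): 3 bp
  [37,47): 10 bp
  [47,55): 8 bp
  [55,66): 11 bp
  [66,77): 11 bp
  [77,86): 9 bp
  [86,93): 7 bp
  [93,128): 35 bp
  [128,130): 2 bp
  [130,138): 8 bp

[2,3,3,7,8,8,9,10,10,10,11,11,11,35]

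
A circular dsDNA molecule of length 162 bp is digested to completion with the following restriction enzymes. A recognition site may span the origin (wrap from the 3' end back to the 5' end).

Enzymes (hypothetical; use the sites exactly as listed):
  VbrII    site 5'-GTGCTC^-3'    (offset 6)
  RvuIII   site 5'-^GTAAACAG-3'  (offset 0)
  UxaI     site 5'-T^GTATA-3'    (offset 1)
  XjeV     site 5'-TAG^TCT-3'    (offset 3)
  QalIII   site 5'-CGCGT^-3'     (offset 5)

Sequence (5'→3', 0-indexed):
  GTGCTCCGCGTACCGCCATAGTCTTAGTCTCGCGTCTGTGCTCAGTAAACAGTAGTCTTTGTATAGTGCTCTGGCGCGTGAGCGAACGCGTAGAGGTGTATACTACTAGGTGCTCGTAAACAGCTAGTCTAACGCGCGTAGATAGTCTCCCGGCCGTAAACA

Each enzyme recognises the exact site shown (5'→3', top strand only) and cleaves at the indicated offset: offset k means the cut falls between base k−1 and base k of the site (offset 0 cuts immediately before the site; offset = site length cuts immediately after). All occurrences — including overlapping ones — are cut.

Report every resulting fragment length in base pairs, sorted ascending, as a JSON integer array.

[1,5,5,6,6,6,8,8,8,10,10,11,11,12,12,12,13,18]

Scan for sites:
  VbrII (GTGCTC, off=6): starts [0, 37, 65, 109] → cuts [6, 43, 71, 115]
  RvuIII (GTAAACAG, off=0): starts [44, 115, 155] → cuts [44, 115, 155]
  UxaI (TGTATA, off=1): starts [59, 96] → cuts [60, 97]
  XjeV (TAGTCT, off=3): starts [18, 24, 52, 124, 142] → cuts [21, 27, 55, 127, 145]
  QalIII (CGCGT, off=5): starts [6, 30, 74, 86, 134] → cuts [11, 35, 79, 91, 139]

All cut coordinates (distinct, sorted): [6, 11, 21, 27, 35, 43, 44, 55, 60, 71, 79, 91, 97, 115, 127, 139, 145, 155]

Fragments:
  6→11: 5 bp
  11→21: 10 bp
  21→27: 6 bp
  27→35: 8 bp
  35→43: 8 bp
  43→44: 1 bp
  44→55: 11 bp
  55→60: 5 bp
  60→71: 11 bp
  71→79: 8 bp
  79→91: 12 bp
  91→97: 6 bp
  97→115: 18 bp
  115→127: 12 bp
  127→139: 12 bp
  139→145: 6 bp
  145→155: 10 bp
  155→6 (wrap): 162-155+6 = 13 bp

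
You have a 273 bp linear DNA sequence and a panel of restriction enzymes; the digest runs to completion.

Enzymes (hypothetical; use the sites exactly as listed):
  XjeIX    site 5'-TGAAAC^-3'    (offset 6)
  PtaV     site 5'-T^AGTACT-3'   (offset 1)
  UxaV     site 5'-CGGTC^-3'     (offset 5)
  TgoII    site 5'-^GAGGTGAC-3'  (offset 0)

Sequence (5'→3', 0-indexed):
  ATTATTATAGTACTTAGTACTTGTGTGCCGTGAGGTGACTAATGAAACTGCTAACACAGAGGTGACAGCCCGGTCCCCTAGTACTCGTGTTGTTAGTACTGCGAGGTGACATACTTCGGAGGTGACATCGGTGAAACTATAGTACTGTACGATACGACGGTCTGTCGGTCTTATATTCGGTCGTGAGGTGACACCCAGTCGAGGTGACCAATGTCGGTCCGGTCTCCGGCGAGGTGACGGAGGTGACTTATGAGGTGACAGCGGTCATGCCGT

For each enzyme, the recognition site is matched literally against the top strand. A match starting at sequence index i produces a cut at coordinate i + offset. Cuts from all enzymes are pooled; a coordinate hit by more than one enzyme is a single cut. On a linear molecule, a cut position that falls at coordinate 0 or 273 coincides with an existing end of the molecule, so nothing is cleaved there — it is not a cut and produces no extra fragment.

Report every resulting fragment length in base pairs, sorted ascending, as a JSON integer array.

Scan for sites:
  XjeIX (TGAAAC, off=6): starts [42, 131] → cuts [48, 137]
  PtaV (TAGTACT, off=1): starts [7, 14, 78, 93, 139] → cuts [8, 15, 79, 94, 140]
  UxaV (CGGTC, off=5): starts [70, 157, 165, 177, 214, 219, 261] → cuts [75, 162, 170, 182, 219, 224, 266]
  TgoII (GAGGTGAC, off=0): starts [31, 58, 102, 118, 184, 200, 230, 239, 251] → cuts [31, 58, 102, 118, 184, 200, 230, 239, 251]

All cut coordinates (distinct, sorted): [8, 15, 31, 48, 58, 75, 79, 94, 102, 118, 137, 140, 162, 170, 182, 184, 200, 219, 224, 230, 239, 251, 266]

Fragment lengths:
  [0,8): 8 bp
  [8,15): 7 bp
  [15,31): 16 bp
  [31,48): 17 bp
  [48,58): 10 bp
  [58,75): 17 bp
  [75,79): 4 bp
  [79,94): 15 bp
  [94,102): 8 bp
  [102,118): 16 bp
  [118,137): 19 bp
  [137,140): 3 bp
  [140,162): 22 bp
  [162,170): 8 bp
  [170,182): 12 bp
  [182,184): 2 bp
  [184,200): 16 bp
  [200,219): 19 bp
  [219,224): 5 bp
  [224,230): 6 bp
  [230,239): 9 bp
  [239,251): 12 bp
  [251,266): 15 bp
  [266,273): 7 bp

[2,3,4,5,6,7,7,8,8,8,9,10,12,12,15,15,16,16,16,17,17,19,19,22]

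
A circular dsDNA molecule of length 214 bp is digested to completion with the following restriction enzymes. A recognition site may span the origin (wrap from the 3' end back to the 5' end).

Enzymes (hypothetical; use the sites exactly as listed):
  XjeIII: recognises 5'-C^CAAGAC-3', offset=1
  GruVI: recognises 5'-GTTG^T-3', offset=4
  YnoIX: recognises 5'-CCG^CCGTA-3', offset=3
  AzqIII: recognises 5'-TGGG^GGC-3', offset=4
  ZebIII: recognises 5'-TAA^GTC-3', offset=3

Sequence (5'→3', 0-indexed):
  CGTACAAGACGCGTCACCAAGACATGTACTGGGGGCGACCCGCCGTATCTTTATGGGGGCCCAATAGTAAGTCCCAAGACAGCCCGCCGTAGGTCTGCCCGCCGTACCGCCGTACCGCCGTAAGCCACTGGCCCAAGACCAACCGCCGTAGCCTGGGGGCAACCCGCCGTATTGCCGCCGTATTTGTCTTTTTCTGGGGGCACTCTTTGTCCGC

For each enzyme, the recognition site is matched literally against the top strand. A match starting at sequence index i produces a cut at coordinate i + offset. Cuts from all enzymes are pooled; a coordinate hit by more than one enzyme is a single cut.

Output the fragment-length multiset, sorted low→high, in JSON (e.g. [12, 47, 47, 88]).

Per-enzyme occurrences:
  XjeIII (CCAAGAC, off=1): starts [16, 73, 132] → cuts [17, 74, 133]
  GruVI (GTTGT, off=4): no sites
  YnoIX (CCGCCGTA, off=3): starts [39, 83, 98, 106, 114, 142, 163, 174, 210] → cuts [42, 86, 101, 109, 117, 145, 166, 177, 213]
  AzqIII (TGGGGGC, off=4): starts [29, 53, 153, 194] → cuts [33, 57, 157, 198]
  ZebIII (TAAGTC, off=3): starts [67] → cuts [70]

Pooled cuts: [17, 33, 42, 57, 70, 74, 86, 101, 109, 117, 133, 145, 157, 166, 177, 198, 213]

Fragments:
  17→33: 16 bp
  33→42: 9 bp
  42→57: 15 bp
  57→70: 13 bp
  70→74: 4 bp
  74→86: 12 bp
  86→101: 15 bp
  101→109: 8 bp
  109→117: 8 bp
  117→133: 16 bp
  133→145: 12 bp
  145→157: 12 bp
  157→166: 9 bp
  166→177: 11 bp
  177→198: 21 bp
  198→213: 15 bp
  213→17 (wrap): 214-213+17 = 18 bp

[4,8,8,9,9,11,12,12,12,13,15,15,15,16,16,18,21]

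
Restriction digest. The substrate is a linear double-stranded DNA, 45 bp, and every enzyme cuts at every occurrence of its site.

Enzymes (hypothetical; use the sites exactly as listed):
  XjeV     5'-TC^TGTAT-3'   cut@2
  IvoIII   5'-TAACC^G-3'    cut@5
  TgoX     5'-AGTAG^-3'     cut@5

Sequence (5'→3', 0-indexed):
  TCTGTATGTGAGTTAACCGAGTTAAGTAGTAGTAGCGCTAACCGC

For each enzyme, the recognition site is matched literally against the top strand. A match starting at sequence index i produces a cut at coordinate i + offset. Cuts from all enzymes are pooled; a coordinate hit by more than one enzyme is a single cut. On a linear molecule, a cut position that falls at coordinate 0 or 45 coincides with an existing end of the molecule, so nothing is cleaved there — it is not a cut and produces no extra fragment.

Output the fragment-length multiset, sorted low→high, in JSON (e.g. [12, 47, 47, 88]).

[2,2,3,3,8,11,16]

Per-enzyme occurrences:
  XjeV (TCTGTAT, off=2): starts [0] → cuts [2]
  IvoIII (TAACCG, off=5): starts [13, 38] → cuts [18, 43]
  TgoX (AGTAG, off=5): starts [24, 27, 30] → cuts [29, 32, 35]

Pooled cuts: [2, 18, 29, 32, 35, 43]

Fragments:
  [0,2): 2 bp
  [2,18): 16 bp
  [18,29): 11 bp
  [29,32): 3 bp
  [32,35): 3 bp
  [35,43): 8 bp
  [43,45): 2 bp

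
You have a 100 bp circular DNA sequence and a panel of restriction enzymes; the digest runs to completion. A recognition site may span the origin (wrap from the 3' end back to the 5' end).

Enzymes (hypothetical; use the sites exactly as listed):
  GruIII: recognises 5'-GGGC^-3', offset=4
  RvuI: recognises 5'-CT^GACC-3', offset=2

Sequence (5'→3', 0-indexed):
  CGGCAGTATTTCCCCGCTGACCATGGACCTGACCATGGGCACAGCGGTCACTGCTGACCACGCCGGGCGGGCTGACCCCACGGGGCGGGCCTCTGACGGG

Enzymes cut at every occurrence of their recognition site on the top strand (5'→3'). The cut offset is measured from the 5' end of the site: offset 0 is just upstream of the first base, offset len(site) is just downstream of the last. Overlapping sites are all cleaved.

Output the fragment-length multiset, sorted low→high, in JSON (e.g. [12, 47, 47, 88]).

[1,4,4,10,11,12,13,13,15,17]

Scan for sites:
  GruIII GGGC/4: at [36, 64, 68, 82, 86, 97] ⇒ [1, 40, 68, 72, 86, 90]
  RvuI CTGACC/2: at [16, 28, 53, 71] ⇒ [18, 30, 55, 73]

All cut coordinates (distinct, sorted): [1, 18, 30, 40, 55, 68, 72, 73, 86, 90]

Fragments:
  1→18: 17 bp
  18→30: 12 bp
  30→40: 10 bp
  40→55: 15 bp
  55→68: 13 bp
  68→72: 4 bp
  72→73: 1 bp
  73→86: 13 bp
  86→90: 4 bp
  90→1 (wrap): 100-90+1 = 11 bp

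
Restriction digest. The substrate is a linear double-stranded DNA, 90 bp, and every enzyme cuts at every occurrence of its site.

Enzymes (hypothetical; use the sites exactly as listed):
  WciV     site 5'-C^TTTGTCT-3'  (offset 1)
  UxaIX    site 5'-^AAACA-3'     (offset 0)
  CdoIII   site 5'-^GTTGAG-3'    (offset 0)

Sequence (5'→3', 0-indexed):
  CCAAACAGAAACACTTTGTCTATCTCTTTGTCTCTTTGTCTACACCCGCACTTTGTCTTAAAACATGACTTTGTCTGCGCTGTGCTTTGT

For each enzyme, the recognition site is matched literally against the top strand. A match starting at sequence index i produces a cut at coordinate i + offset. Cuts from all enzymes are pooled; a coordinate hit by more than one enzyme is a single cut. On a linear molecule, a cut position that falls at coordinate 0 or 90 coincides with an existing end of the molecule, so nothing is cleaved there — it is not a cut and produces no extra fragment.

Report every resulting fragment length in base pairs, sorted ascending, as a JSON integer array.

[2,6,6,8,9,9,12,17,21]

Per-enzyme occurrences:
  WciV (CTTTGTCT, off=1): starts [13, 25, 33, 50, 68] → cuts [14, 26, 34, 51, 69]
  UxaIX (AAACA, off=0): starts [2, 8, 60] → cuts [2, 8, 60]
  CdoIII (GTTGAG, off=0): no sites

Pooled cuts: [2, 8, 14, 26, 34, 51, 60, 69]

Fragments:
  [0,2): 2 bp
  [2,8): 6 bp
  [8,14): 6 bp
  [14,26): 12 bp
  [26,34): 8 bp
  [34,51): 17 bp
  [51,60): 9 bp
  [60,69): 9 bp
  [69,90): 21 bp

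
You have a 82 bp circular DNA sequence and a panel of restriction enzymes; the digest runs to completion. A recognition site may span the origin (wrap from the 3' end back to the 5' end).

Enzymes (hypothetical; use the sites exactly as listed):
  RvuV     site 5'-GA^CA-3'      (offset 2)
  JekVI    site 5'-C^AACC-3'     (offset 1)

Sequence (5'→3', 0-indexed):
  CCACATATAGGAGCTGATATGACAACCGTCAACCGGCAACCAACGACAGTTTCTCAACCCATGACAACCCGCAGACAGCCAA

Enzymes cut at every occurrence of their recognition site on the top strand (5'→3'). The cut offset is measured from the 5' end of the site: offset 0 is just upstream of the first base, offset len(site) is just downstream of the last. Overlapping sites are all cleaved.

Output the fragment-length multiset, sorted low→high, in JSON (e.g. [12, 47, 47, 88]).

Site scan:
  RvuV (GACA, off=2): starts [20, 44, 62, 73] → cuts [22, 46, 64, 75]
  JekVI (CAACC, off=1): starts [22, 29, 36, 54, 64, 79] → cuts [23, 30, 37, 55, 65, 80]

All cut coordinates (distinct, sorted): [22, 23, 30, 37, 46, 55, 64, 65, 75, 80]

Fragment lengths:
  22→23: 1 bp
  23→30: 7 bp
  30→37: 7 bp
  37→46: 9 bp
  46→55: 9 bp
  55→64: 9 bp
  64→65: 1 bp
  65→75: 10 bp
  75→80: 5 bp
  80→22 (wrap): 82-80+22 = 24 bp

[1,1,5,7,7,9,9,9,10,24]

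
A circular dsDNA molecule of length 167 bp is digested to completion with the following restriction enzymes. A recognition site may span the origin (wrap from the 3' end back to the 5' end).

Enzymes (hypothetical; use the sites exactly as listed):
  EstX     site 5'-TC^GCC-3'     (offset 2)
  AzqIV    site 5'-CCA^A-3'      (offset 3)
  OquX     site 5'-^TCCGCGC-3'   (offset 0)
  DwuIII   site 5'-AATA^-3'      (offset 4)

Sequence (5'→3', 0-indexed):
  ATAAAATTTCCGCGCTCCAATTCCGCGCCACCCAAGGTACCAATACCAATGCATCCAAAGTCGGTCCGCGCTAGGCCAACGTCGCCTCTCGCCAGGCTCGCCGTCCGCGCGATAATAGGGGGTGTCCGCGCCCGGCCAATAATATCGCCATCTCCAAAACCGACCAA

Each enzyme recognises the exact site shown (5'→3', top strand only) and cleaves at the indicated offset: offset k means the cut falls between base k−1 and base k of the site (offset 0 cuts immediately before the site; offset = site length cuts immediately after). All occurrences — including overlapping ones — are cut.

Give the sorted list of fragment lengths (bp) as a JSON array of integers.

Per-enzyme occurrences:
  EstX TCGCC/2: at [81, 88, 97, 144] ⇒ [83, 90, 99, 146]
  AzqIV CCAA/3: at [16, 31, 39, 45, 54, 75, 135, 153, 163] ⇒ [19, 34, 42, 48, 57, 78, 138, 156, 166]
  OquX TCCGCGC/0: at [8, 21, 64, 103, 124] ⇒ [8, 21, 64, 103, 124]
  DwuIII AATA/4: at [41, 113, 137, 140, 166] ⇒ [3, 45, 117, 141, 144]

Pooled cuts: [3, 8, 19, 21, 34, 42, 45, 48, 57, 64, 78, 83, 90, 99, 103, 117, 124, 138, 141, 144, 146, 156, 166]

Fragment lengths:
  3→8: 5 bp
  8→19: 11 bp
  19→21: 2 bp
  21→34: 13 bp
  34→42: 8 bp
  42→45: 3 bp
  45→48: 3 bp
  48→57: 9 bp
  57→64: 7 bp
  64→78: 14 bp
  78→83: 5 bp
  83→90: 7 bp
  90→99: 9 bp
  99→103: 4 bp
  103→117: 14 bp
  117→124: 7 bp
  124→138: 14 bp
  138→141: 3 bp
  141→144: 3 bp
  144→146: 2 bp
  146→156: 10 bp
  156→166: 10 bp
  166→3 (wrap): 167-166+3 = 4 bp

[2,2,3,3,3,3,4,4,5,5,7,7,7,8,9,9,10,10,11,13,14,14,14]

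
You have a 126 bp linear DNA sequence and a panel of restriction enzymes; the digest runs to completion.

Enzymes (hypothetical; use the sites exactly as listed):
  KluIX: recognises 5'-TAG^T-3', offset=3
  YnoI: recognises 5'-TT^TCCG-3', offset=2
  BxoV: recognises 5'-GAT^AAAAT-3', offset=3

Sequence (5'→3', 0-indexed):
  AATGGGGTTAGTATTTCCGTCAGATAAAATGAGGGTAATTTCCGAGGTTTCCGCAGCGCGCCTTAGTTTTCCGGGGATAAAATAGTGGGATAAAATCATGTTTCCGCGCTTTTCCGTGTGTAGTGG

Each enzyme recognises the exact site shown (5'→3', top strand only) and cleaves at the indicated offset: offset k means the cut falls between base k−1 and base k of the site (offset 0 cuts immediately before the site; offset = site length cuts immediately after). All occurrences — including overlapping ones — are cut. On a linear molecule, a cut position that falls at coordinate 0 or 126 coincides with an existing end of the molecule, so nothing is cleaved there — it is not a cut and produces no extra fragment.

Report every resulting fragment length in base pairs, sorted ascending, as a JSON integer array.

[3,3,4,6,7,9,9,10,10,11,11,11,15,17]

Per-enzyme occurrences:
  KluIX TAGT/3: at [8, 63, 82, 120] ⇒ [11, 66, 85, 123]
  YnoI TTTCCG/2: at [13, 38, 47, 67, 100, 110] ⇒ [15, 40, 49, 69, 102, 112]
  BxoV GATAAAAT/3: at [22, 75, 88] ⇒ [25, 78, 91]

Pooled cuts: [11, 15, 25, 40, 49, 66, 69, 78, 85, 91, 102, 112, 123]

Fragment lengths:
  [0,11): 11 bp
  [11,15): 4 bp
  [15,25): 10 bp
  [25,40): 15 bp
  [40,49): 9 bp
  [49,66): 17 bp
  [66,69): 3 bp
  [69,78): 9 bp
  [78,85): 7 bp
  [85,91): 6 bp
  [91,102): 11 bp
  [102,112): 10 bp
  [112,123): 11 bp
  [123,126): 3 bp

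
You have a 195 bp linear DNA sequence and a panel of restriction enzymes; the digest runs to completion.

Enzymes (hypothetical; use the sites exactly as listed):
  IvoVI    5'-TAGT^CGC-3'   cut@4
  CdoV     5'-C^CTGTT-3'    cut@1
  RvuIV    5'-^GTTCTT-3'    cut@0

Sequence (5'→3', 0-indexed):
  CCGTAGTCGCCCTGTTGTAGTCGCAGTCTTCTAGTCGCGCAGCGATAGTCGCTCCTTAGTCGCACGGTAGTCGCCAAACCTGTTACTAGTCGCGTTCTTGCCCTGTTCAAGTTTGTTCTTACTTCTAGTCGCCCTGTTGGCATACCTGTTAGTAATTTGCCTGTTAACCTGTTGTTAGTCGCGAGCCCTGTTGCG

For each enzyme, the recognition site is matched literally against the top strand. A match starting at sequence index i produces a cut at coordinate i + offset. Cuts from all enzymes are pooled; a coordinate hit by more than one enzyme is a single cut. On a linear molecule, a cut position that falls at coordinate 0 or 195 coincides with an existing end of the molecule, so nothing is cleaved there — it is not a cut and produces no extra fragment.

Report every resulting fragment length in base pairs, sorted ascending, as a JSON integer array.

Per-enzyme occurrences:
  IvoVI TAGTCGC/4: at [3, 17, 31, 45, 56, 67, 86, 125, 175] ⇒ [7, 21, 35, 49, 60, 71, 90, 129, 179]
  CdoV CCTGTT/1: at [10, 78, 101, 132, 144, 159, 167, 186] ⇒ [11, 79, 102, 133, 145, 160, 168, 187]
  RvuIV GTTCTT/0: at [93, 114] ⇒ [93, 114]

All cut coordinates (distinct, sorted): [7, 11, 21, 35, 49, 60, 71, 79, 90, 93, 102, 114, 129, 133, 145, 160, 168, 179, 187]

Fragment lengths:
  [0,7): 7 bp
  [7,11): 4 bp
  [11,21): 10 bp
  [21,35): 14 bp
  [35,49): 14 bp
  [49,60): 11 bp
  [60,71): 11 bp
  [71,79): 8 bp
  [79,90): 11 bp
  [90,93): 3 bp
  [93,102): 9 bp
  [102,114): 12 bp
  [114,129): 15 bp
  [129,133): 4 bp
  [133,145): 12 bp
  [145,160): 15 bp
  [160,168): 8 bp
  [168,179): 11 bp
  [179,187): 8 bp
  [187,195): 8 bp

[3,4,4,7,8,8,8,8,9,10,11,11,11,11,12,12,14,14,15,15]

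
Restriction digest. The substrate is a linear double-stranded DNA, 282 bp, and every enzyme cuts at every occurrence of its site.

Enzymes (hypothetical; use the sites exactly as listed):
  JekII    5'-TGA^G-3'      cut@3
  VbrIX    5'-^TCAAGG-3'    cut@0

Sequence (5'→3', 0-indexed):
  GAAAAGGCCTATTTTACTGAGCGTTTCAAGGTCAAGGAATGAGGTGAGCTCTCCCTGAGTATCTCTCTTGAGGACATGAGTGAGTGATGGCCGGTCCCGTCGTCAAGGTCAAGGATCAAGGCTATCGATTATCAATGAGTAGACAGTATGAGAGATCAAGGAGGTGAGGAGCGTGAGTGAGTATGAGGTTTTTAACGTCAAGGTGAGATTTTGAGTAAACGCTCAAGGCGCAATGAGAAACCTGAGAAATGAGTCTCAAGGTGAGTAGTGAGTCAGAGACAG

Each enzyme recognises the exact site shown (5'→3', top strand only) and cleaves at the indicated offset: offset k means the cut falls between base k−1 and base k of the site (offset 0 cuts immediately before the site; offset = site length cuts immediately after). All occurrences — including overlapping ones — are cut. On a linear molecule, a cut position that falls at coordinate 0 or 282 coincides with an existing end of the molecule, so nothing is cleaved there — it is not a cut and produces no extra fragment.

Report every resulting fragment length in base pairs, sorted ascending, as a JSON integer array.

Scan for sites:
  JekII TGAG/3: at [17, 39, 44, 55, 68, 76, 80, 135, 148, 164, 173, 177, 183, 203, 211, 233, 242, 249, 261, 268] ⇒ [20, 42, 47, 58, 71, 79, 83, 138, 151, 167, 176, 180, 186, 206, 214, 236, 245, 252, 264, 271]
  VbrIX TCAAGG/0: at [25, 31, 102, 108, 115, 155, 197, 222, 255] ⇒ [25, 31, 102, 108, 115, 155, 197, 222, 255]

All cut coordinates (distinct, sorted): [20, 25, 31, 42, 47, 58, 71, 79, 83, 102, 108, 115, 138, 151, 155, 167, 176, 180, 186, 197, 206, 214, 222, 236, 245, 252, 255, 264, 271]

Fragment lengths:
  [0,20): 20 bp
  [20,25): 5 bp
  [25,31): 6 bp
  [31,42): 11 bp
  [42,47): 5 bp
  [47,58): 11 bp
  [58,71): 13 bp
  [71,79): 8 bp
  [79,83): 4 bp
  [83,102): 19 bp
  [102,108): 6 bp
  [108,115): 7 bp
  [115,138): 23 bp
  [138,151): 13 bp
  [151,155): 4 bp
  [155,167): 12 bp
  [167,176): 9 bp
  [176,180): 4 bp
  [180,186): 6 bp
  [186,197): 11 bp
  [197,206): 9 bp
  [206,214): 8 bp
  [214,222): 8 bp
  [222,236): 14 bp
  [236,245): 9 bp
  [245,252): 7 bp
  [252,255): 3 bp
  [255,264): 9 bp
  [264,271): 7 bp
  [271,282): 11 bp

[3,4,4,4,5,5,6,6,6,7,7,7,8,8,8,9,9,9,9,11,11,11,11,12,13,13,14,19,20,23]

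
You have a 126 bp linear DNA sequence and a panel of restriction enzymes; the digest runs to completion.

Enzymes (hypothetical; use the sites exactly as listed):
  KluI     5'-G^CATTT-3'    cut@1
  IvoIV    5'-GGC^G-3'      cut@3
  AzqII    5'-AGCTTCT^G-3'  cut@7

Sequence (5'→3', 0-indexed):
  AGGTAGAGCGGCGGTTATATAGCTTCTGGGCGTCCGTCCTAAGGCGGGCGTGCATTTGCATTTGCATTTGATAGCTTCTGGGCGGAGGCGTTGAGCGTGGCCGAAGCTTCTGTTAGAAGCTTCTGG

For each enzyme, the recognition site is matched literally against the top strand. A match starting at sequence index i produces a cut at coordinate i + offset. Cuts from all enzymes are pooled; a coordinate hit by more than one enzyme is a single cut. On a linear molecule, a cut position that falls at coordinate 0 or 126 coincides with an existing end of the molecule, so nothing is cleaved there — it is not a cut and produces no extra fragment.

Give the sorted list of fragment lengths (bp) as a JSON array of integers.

[2,3,4,4,4,6,6,6,12,13,14,15,15,22]

Per-enzyme occurrences:
  KluI (GCATTT, off=1): starts [51, 57, 63] → cuts [52, 58, 64]
  IvoIV (GGCG, off=3): starts [9, 28, 42, 46, 80, 86] → cuts [12, 31, 45, 49, 83, 89]
  AzqII (AGCTTCTG, off=7): starts [20, 72, 104, 117] → cuts [27, 79, 111, 124]

Pooled cuts: [12, 27, 31, 45, 49, 52, 58, 64, 79, 83, 89, 111, 124]

Fragments:
  [0,12): 12 bp
  [12,27): 15 bp
  [27,31): 4 bp
  [31,45): 14 bp
  [45,49): 4 bp
  [49,52): 3 bp
  [52,58): 6 bp
  [58,64): 6 bp
  [64,79): 15 bp
  [79,83): 4 bp
  [83,89): 6 bp
  [89,111): 22 bp
  [111,124): 13 bp
  [124,126): 2 bp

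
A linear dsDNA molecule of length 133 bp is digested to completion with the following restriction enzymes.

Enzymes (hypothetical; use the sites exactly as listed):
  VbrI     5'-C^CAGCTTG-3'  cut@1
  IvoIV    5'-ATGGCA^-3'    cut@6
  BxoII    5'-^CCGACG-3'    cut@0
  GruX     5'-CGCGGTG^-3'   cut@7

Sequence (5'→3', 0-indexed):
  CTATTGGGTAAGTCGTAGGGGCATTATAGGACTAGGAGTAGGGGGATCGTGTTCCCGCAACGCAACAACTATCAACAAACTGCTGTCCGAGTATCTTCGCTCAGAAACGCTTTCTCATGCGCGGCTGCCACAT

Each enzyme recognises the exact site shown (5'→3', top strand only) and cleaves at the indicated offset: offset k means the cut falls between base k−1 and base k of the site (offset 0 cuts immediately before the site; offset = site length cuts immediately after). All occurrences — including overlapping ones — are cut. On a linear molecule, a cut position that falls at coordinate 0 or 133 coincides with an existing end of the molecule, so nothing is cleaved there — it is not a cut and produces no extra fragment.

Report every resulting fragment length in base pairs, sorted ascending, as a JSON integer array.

Per-enzyme occurrences:
  VbrI (CCAGCTTG, off=1): no sites
  IvoIV (ATGGCA, off=6): no sites
  BxoII (CCGACG, off=0): no sites
  GruX (CGCGGTG, off=7): no sites

Pooled cuts: ∅

Fragment lengths:
  no cuts → one linear fragment of 133 bp

[133]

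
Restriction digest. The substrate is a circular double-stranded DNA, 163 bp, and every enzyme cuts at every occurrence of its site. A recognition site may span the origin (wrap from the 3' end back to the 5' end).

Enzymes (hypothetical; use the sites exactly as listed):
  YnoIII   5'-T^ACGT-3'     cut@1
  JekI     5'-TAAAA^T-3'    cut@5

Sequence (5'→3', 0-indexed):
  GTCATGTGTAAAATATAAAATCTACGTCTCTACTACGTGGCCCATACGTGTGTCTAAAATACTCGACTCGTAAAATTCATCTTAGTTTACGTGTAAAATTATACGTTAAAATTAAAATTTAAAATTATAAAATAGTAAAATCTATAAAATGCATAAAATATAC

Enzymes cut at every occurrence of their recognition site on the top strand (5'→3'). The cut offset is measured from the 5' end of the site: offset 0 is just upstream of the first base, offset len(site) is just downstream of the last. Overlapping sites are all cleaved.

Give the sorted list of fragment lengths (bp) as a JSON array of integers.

[3,3,4,6,7,7,8,8,9,9,9,10,11,11,13,14,15,16]

Per-enzyme occurrences:
  YnoIII (TACGT, off=1): starts [22, 33, 44, 87, 101, 160] → cuts [23, 34, 45, 88, 102, 161]
  JekI (TAAAAT, off=5): starts [8, 15, 54, 70, 93, 106, 112, 119, 127, 135, 144, 153] → cuts [13, 20, 59, 75, 98, 111, 117, 124, 132, 140, 149, 158]

Pooled cuts: [13, 20, 23, 34, 45, 59, 75, 88, 98, 102, 111, 117, 124, 132, 140, 149, 158, 161]

Fragments:
  13→20: 7 bp
  20→23: 3 bp
  23→34: 11 bp
  34→45: 11 bp
  45→59: 14 bp
  59→75: 16 bp
  75→88: 13 bp
  88→98: 10 bp
  98→102: 4 bp
  102→111: 9 bp
  111→117: 6 bp
  117→124: 7 bp
  124→132: 8 bp
  132→140: 8 bp
  140→149: 9 bp
  149→158: 9 bp
  158→161: 3 bp
  161→13 (wrap): 163-161+13 = 15 bp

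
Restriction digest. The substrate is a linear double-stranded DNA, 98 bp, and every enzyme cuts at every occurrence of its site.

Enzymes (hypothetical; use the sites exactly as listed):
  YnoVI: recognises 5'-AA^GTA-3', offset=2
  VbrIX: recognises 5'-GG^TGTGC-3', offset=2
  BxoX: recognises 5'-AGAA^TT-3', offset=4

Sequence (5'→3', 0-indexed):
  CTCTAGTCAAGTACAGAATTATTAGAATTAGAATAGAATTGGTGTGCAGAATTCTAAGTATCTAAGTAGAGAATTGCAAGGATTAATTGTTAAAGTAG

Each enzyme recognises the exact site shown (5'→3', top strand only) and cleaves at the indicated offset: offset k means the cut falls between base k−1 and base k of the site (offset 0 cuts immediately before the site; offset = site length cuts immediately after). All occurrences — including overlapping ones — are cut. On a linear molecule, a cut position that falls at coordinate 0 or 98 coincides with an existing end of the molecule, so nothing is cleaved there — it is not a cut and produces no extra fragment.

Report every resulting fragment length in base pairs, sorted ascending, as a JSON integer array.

[4,4,6,8,8,8,9,9,10,11,21]

Per-enzyme occurrences:
  YnoVI (AAGTA, off=2): starts [8, 55, 63, 92] → cuts [10, 57, 65, 94]
  VbrIX (GGTGTGC, off=2): starts [40] → cuts [42]
  BxoX (AGAATT, off=4): starts [14, 23, 34, 47, 69] → cuts [18, 27, 38, 51, 73]

Pooled cuts: [10, 18, 27, 38, 42, 51, 57, 65, 73, 94]

Fragments:
  [0,10): 10 bp
  [10,18): 8 bp
  [18,27): 9 bp
  [27,38): 11 bp
  [38,42): 4 bp
  [42,51): 9 bp
  [51,57): 6 bp
  [57,65): 8 bp
  [65,73): 8 bp
  [73,94): 21 bp
  [94,98): 4 bp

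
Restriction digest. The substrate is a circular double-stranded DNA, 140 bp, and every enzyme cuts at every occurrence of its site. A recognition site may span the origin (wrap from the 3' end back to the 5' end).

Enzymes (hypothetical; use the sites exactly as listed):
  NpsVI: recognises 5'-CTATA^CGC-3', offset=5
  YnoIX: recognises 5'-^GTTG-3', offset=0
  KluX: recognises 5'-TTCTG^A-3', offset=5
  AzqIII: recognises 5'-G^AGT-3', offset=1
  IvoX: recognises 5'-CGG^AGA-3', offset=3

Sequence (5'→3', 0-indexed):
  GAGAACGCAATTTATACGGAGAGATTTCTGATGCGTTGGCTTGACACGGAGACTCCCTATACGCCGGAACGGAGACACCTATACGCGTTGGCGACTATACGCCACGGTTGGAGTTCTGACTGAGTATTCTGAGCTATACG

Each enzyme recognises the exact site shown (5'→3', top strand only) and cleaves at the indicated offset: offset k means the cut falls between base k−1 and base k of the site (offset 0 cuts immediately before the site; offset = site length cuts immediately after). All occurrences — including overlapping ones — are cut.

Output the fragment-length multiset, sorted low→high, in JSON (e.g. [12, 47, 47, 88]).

[3,4,4,5,7,7,9,10,11,11,11,12,13,15,18]

Per-enzyme occurrences:
  NpsVI (CTATACGC, off=5): starts [56, 78, 94] → cuts [61, 83, 99]
  YnoIX (GTTG, off=0): starts [34, 86, 106] → cuts [34, 86, 106]
  KluX (TTCTGA, off=5): starts [25, 113, 126] → cuts [30, 118, 131]
  AzqIII (GAGT, off=1): starts [110, 121] → cuts [111, 122]
  IvoX (CGGAGA, off=3): starts [16, 46, 69, 138] → cuts [1, 19, 49, 72]

Pooled cuts: [1, 19, 30, 34, 49, 61, 72, 83, 86, 99, 106, 111, 118, 122, 131]

Fragment lengths:
  1→19: 18 bp
  19→30: 11 bp
  30→34: 4 bp
  34→49: 15 bp
  49→61: 12 bp
  61→72: 11 bp
  72→83: 11 bp
  83→86: 3 bp
  86→99: 13 bp
  99→106: 7 bp
  106→111: 5 bp
  111→118: 7 bp
  118→122: 4 bp
  122→131: 9 bp
  131→1 (wrap): 140-131+1 = 10 bp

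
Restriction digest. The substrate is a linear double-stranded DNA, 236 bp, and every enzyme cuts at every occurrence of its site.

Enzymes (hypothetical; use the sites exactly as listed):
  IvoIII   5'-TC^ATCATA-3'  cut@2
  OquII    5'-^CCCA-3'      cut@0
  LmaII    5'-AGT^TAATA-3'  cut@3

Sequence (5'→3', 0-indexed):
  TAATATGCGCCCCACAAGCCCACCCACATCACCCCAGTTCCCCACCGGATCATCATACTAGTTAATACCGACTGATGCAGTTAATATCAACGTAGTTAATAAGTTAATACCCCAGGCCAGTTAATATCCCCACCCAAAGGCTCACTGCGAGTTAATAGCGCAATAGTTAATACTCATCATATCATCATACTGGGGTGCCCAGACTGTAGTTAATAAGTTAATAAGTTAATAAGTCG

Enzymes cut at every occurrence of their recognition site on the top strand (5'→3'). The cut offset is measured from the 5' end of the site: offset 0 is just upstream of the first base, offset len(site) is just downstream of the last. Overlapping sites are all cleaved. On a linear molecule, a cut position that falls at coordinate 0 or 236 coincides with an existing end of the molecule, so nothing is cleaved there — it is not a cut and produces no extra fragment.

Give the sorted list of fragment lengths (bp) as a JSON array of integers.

Site scan:
  IvoIII TCATCATA/2: at [49, 173, 181] ⇒ [51, 175, 183]
  OquII CCCA/0: at [10, 18, 22, 32, 40, 110, 128, 132, 197] ⇒ [10, 18, 22, 32, 40, 110, 128, 132, 197]
  LmaII AGTTAATA/3: at [59, 78, 93, 101, 118, 149, 164, 207, 215, 223] ⇒ [62, 81, 96, 104, 121, 152, 167, 210, 218, 226]

All cut coordinates (distinct, sorted): [10, 18, 22, 32, 40, 51, 62, 81, 96, 104, 110, 121, 128, 132, 152, 167, 175, 183, 197, 210, 218, 226]

Fragment lengths:
  [0,10): 10 bp
  [10,18): 8 bp
  [18,22): 4 bp
  [22,32): 10 bp
  [32,40): 8 bp
  [40,51): 11 bp
  [51,62): 11 bp
  [62,81): 19 bp
  [81,96): 15 bp
  [96,104): 8 bp
  [104,110): 6 bp
  [110,121): 11 bp
  [121,128): 7 bp
  [128,132): 4 bp
  [132,152): 20 bp
  [152,167): 15 bp
  [167,175): 8 bp
  [175,183): 8 bp
  [183,197): 14 bp
  [197,210): 13 bp
  [210,218): 8 bp
  [218,226): 8 bp
  [226,236): 10 bp

[4,4,6,7,8,8,8,8,8,8,8,10,10,10,11,11,11,13,14,15,15,19,20]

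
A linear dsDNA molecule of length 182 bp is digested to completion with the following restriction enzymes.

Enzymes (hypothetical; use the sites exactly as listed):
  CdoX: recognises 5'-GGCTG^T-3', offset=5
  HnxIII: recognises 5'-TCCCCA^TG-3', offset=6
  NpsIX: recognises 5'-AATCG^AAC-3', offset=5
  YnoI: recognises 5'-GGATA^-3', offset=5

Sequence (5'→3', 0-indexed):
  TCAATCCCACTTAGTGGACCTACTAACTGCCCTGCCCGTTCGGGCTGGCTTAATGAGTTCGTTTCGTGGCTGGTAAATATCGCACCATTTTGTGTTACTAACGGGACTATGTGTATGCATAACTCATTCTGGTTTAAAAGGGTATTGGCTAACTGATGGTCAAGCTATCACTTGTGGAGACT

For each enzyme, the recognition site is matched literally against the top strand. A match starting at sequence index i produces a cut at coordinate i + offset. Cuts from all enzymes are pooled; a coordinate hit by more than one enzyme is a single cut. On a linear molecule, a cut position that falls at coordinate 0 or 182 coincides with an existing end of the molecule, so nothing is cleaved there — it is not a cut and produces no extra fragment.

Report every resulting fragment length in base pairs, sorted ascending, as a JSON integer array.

Scan for sites:
  CdoX (GGCTGT, off=5): no sites
  HnxIII (TCCCCATG, off=6): no sites
  NpsIX (AATCGAAC, off=5): no sites
  YnoI (GGATA, off=5): no sites

All cut coordinates (distinct, sorted): ∅

Fragment lengths:
  no cuts → one linear fragment of 182 bp

[182]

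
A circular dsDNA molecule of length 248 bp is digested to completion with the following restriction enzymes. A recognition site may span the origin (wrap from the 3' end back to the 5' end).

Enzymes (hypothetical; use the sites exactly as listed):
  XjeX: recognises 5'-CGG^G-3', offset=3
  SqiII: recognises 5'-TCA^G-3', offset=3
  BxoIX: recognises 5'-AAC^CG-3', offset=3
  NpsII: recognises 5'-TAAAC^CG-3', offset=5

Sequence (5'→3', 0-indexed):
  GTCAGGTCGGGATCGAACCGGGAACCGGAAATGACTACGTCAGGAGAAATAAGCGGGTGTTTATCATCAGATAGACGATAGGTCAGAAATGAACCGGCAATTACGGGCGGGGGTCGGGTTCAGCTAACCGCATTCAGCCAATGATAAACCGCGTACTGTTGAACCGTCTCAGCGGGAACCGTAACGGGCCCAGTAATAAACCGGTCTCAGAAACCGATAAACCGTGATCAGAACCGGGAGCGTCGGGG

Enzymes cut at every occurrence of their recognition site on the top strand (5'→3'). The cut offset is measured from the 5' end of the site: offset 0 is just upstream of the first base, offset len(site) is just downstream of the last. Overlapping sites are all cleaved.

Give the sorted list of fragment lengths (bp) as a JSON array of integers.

[3,3,4,4,4,4,4,5,5,6,6,6,7,7,8,8,8,8,8,8,9,9,12,13,13,14,14,15,16,17]

Per-enzyme occurrences:
  XjeX (CGGG, off=3): starts [7, 18, 53, 103, 107, 114, 172, 184, 234, 243] → cuts [10, 21, 56, 106, 110, 117, 175, 187, 237, 246]
  SqiII (TCAG, off=3): starts [1, 39, 66, 82, 119, 133, 168, 206, 227] → cuts [4, 42, 69, 85, 122, 136, 171, 209, 230]
  BxoIX (AACCG, off=3): starts [15, 22, 91, 125, 146, 161, 176, 198, 211, 219, 231] → cuts [18, 25, 94, 128, 149, 164, 179, 201, 214, 222, 234]
  NpsII (TAAACCG, off=5): starts [144, 196, 217] → cuts [149, 201, 222]

Pooled cuts: [4, 10, 18, 21, 25, 42, 56, 69, 85, 94, 106, 110, 117, 122, 128, 136, 149, 164, 171, 175, 179, 187, 201, 209, 214, 222, 230, 234, 237, 246]

Fragments:
  4→10: 6 bp
  10→18: 8 bp
  18→21: 3 bp
  21→25: 4 bp
  25→42: 17 bp
  42→56: 14 bp
  56→69: 13 bp
  69→85: 16 bp
  85→94: 9 bp
  94→106: 12 bp
  106→110: 4 bp
  110→117: 7 bp
  117→122: 5 bp
  122→128: 6 bp
  128→136: 8 bp
  136→149: 13 bp
  149→164: 15 bp
  164→171: 7 bp
  171→175: 4 bp
  175→179: 4 bp
  179→187: 8 bp
  187→201: 14 bp
  201→209: 8 bp
  209→214: 5 bp
  214→222: 8 bp
  222→230: 8 bp
  230→234: 4 bp
  234→237: 3 bp
  237→246: 9 bp
  246→4 (wrap): 248-246+4 = 6 bp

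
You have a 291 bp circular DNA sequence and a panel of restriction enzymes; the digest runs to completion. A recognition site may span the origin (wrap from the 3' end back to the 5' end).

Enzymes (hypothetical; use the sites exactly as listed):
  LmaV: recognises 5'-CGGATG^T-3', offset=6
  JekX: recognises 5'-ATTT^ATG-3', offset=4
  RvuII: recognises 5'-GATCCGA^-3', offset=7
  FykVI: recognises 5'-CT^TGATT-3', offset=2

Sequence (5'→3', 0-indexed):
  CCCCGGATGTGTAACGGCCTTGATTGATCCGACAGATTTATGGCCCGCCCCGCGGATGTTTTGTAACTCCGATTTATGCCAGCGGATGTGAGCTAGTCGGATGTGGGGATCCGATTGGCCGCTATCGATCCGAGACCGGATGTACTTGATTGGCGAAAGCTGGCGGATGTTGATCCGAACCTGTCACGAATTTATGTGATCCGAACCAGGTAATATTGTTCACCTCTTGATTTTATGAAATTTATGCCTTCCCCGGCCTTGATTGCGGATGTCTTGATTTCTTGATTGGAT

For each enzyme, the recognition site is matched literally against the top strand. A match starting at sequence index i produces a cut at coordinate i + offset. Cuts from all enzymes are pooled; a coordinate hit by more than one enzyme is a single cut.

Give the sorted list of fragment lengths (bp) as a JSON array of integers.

Per-enzyme occurrences:
  LmaV CGGATGT/6: at [3, 52, 82, 97, 136, 163, 265] ⇒ [9, 58, 88, 103, 142, 169, 271]
  JekX ATTTATG/4: at [35, 71, 189, 239] ⇒ [39, 75, 193, 243]
  RvuII GATCCGA/7: at [25, 107, 126, 171, 197] ⇒ [32, 114, 133, 178, 204]
  FykVI CTTGATT/2: at [18, 144, 225, 257, 272, 280] ⇒ [20, 146, 227, 259, 274, 282]

All cut coordinates (distinct, sorted): [9, 20, 32, 39, 58, 75, 88, 103, 114, 133, 142, 146, 169, 178, 193, 204, 227, 243, 259, 271, 274, 282]

Fragments:
  9→20: 11 bp
  20→32: 12 bp
  32→39: 7 bp
  39→58: 19 bp
  58→75: 17 bp
  75→88: 13 bp
  88→103: 15 bp
  103→114: 11 bp
  114→133: 19 bp
  133→142: 9 bp
  142→146: 4 bp
  146→169: 23 bp
  169→178: 9 bp
  178→193: 15 bp
  193→204: 11 bp
  204→227: 23 bp
  227→243: 16 bp
  243→259: 16 bp
  259→271: 12 bp
  271→274: 3 bp
  274→282: 8 bp
  282→9 (wrap): 291-282+9 = 18 bp

[3,4,7,8,9,9,11,11,11,12,12,13,15,15,16,16,17,18,19,19,23,23]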